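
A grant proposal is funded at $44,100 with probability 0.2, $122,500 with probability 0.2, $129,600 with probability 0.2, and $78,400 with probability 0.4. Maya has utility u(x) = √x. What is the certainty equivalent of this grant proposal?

E[u] = 0.2·√44100 + 0.2·√122500 + 0.2·√129600 + 0.4·√78400 = 0.2·210 + 0.2·350 + 0.2·360 + 0.4·280 = 296
CE = (296)² = 87616

$87,616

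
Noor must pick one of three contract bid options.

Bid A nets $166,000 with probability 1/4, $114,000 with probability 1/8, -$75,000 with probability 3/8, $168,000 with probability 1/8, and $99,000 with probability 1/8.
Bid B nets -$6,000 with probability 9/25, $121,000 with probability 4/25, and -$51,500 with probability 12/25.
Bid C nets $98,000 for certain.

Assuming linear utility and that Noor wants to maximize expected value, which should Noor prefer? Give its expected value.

Bid A = 1/4 × 166000 + 1/8 × 114000 + 3/8 × (-75000) + 1/8 × 168000 + 1/8 × 99000 = 41500 + 14250 − 28125 + 21000 + 12375 = 61000
Bid B = 9/25 × (-6000) + 4/25 × 121000 + 12/25 × (-51500) = -2160 + 19360 − 24720 = -7520
Bid C: 98000 (certain)

Bid C ($98,000)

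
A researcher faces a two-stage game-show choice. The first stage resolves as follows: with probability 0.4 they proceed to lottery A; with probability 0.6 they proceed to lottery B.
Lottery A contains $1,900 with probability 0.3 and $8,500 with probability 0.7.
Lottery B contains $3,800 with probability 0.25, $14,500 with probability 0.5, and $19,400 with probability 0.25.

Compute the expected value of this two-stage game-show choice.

$10,438

EV(A) = 0.3 × 1900 + 0.7 × 8500 = 570 + 5950 = 6520
EV(B) = 0.25 × 3800 + 0.5 × 14500 + 0.25 × 19400 = 950 + 7250 + 4850 = 13050
Overall = 0.4 × 6520 + 0.6 × 13050 = 2608 + 7830 = 10438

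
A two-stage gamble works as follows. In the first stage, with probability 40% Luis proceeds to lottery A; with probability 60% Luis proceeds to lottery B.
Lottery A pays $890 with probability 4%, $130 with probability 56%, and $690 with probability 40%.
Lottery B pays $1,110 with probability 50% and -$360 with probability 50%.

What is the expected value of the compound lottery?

EV(A) = 0.04 × 890 + 0.56 × 130 + 0.4 × 690 = 35.6 + 72.8 + 276 = 384.4
EV(B) = 0.5 × 1110 + 0.5 × (-360) = 555 − 180 = 375
Overall = 0.4 × 384.4 + 0.6 × 375 = 153.76 + 225 = 378.76

$378.76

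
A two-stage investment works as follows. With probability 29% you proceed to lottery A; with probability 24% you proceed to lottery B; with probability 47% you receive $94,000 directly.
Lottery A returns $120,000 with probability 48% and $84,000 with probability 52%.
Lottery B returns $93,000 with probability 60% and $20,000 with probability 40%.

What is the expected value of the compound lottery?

$88,863.20

EV(A) = 0.48 × 120000 + 0.52 × 84000 = 57600 + 43680 = 101280
EV(B) = 0.6 × 93000 + 0.4 × 20000 = 55800 + 8000 = 63800
Branch C: 94000 (certain)
Overall = 0.29 × 101280 + 0.24 × 63800 + 0.47 × 94000 = 29371.2 + 15312 + 44180 = 88863.2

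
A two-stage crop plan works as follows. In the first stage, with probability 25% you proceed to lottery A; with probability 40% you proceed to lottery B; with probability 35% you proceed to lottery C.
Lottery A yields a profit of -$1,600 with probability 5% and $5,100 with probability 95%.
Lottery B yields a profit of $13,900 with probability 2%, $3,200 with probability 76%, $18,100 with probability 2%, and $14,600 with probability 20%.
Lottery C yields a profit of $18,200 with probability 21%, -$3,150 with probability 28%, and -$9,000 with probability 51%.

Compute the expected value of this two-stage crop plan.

EV(A) = 0.05 × (-1600) + 0.95 × 5100 = -80 + 4845 = 4765
EV(B) = 0.02 × 13900 + 0.76 × 3200 + 0.02 × 18100 + 0.2 × 14600 = 278 + 2432 + 362 + 2920 = 5992
EV(C) = 0.21 × 18200 + 0.28 × (-3150) + 0.51 × (-9000) = 3822 − 882 − 4590 = -1650
Overall = 0.25 × 4765 + 0.4 × 5992 + 0.35 × (-1650) = 1191.25 + 2396.8 − 577.5 = 3010.55

$3,010.55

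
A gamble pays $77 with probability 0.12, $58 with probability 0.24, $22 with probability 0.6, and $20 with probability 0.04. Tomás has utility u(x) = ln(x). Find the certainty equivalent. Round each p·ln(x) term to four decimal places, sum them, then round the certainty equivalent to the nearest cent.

E[u] = 0.12·ln(77) + 0.24·ln(58) + 0.6·ln(22) + 0.04·ln(20) = 0.5213 + 0.9745 + 1.8546 + 0.1198 = 3.4702
CE = e^3.4702 ≈ 32.14

$32.14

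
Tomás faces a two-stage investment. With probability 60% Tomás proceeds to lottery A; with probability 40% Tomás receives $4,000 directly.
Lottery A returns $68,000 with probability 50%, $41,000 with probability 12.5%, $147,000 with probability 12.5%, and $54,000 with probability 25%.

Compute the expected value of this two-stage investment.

EV(A) = 0.5 × 68000 + 0.125 × 41000 + 0.125 × 147000 + 0.25 × 54000 = 34000 + 5125 + 18375 + 13500 = 71000
Branch B: 4000 (certain)
Overall = 0.6 × 71000 + 0.4 × 4000 = 42600 + 1600 = 44200

$44,200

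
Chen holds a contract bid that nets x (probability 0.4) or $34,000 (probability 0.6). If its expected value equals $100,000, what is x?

0.4·x + 0.6·34000 = 100000
0.4·x = 100000 − 20400 = 79600
x = 79600 / 0.4 = 199000

x = $199,000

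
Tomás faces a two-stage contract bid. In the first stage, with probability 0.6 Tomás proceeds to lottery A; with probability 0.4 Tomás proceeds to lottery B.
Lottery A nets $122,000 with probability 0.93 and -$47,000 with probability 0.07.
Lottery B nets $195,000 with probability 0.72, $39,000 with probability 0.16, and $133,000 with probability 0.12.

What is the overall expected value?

EV(A) = 0.93 × 122000 + 0.07 × (-47000) = 113460 − 3290 = 110170
EV(B) = 0.72 × 195000 + 0.16 × 39000 + 0.12 × 133000 = 140400 + 6240 + 15960 = 162600
Overall = 0.6 × 110170 + 0.4 × 162600 = 66102 + 65040 = 131142

$131,142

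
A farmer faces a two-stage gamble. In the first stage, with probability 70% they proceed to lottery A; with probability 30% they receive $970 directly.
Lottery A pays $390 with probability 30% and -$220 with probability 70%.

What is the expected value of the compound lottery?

$265.10

EV(A) = 0.3 × 390 + 0.7 × (-220) = 117 − 154 = -37
Branch B: 970 (certain)
Overall = 0.7 × (-37) + 0.3 × 970 = -25.9 + 291 = 265.1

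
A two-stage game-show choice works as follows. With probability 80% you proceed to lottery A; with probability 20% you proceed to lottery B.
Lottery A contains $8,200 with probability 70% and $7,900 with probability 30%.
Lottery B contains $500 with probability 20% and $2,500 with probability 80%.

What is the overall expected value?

$6,908

EV(A) = 0.7 × 8200 + 0.3 × 7900 = 5740 + 2370 = 8110
EV(B) = 0.2 × 500 + 0.8 × 2500 = 100 + 2000 = 2100
Overall = 0.8 × 8110 + 0.2 × 2100 = 6488 + 420 = 6908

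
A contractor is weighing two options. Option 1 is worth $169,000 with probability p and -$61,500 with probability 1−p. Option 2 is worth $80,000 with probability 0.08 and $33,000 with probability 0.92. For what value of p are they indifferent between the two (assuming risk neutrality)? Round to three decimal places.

EV(Option 2) = 0.08 × 80000 + 0.92 × 33000 = 6400 + 30360 = 36760
p·169000 + (1−p)·(-61500) = 36760
230500p − 61500 = 36760
p = (36760 + 61500) / 230500

p = 0.426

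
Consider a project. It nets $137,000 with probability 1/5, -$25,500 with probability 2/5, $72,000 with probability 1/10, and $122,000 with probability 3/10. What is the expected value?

EV = 1/5 × 137000 + 2/5 × (-25500) + 1/10 × 72000 + 3/10 × 122000 = 27400 − 10200 + 7200 + 36600 = 61000

$61,000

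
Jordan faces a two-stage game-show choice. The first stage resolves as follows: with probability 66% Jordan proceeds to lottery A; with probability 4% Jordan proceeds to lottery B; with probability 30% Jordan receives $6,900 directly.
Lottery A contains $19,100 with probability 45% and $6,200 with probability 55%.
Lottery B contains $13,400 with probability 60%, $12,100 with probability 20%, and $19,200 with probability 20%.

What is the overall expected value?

$10,565.30

EV(A) = 0.45 × 19100 + 0.55 × 6200 = 8595 + 3410 = 12005
EV(B) = 0.6 × 13400 + 0.2 × 12100 + 0.2 × 19200 = 8040 + 2420 + 3840 = 14300
Branch C: 6900 (certain)
Overall = 0.66 × 12005 + 0.04 × 14300 + 0.3 × 6900 = 7923.3 + 572 + 2070 = 10565.3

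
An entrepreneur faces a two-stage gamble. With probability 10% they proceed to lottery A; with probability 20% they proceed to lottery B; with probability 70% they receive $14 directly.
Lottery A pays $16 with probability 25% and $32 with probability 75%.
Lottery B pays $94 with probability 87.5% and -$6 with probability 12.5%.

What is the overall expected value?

EV(A) = 0.25 × 16 + 0.75 × 32 = 4 + 24 = 28
EV(B) = 0.875 × 94 + 0.125 × (-6) = 82.25 − 0.75 = 81.5
Branch C: 14 (certain)
Overall = 0.1 × 28 + 0.2 × 81.5 + 0.7 × 14 = 2.8 + 16.3 + 9.8 = 28.9

$28.90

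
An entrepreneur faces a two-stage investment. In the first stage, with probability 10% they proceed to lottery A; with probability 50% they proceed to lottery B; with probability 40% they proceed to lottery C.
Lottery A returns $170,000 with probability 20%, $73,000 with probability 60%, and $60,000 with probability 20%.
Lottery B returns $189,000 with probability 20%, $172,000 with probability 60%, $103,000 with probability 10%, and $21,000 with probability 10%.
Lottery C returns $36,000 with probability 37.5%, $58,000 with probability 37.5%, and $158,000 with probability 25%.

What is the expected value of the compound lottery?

EV(A) = 0.2 × 170000 + 0.6 × 73000 + 0.2 × 60000 = 34000 + 43800 + 12000 = 89800
EV(B) = 0.2 × 189000 + 0.6 × 172000 + 0.1 × 103000 + 0.1 × 21000 = 37800 + 103200 + 10300 + 2100 = 153400
EV(C) = 0.375 × 36000 + 0.375 × 58000 + 0.25 × 158000 = 13500 + 21750 + 39500 = 74750
Overall = 0.1 × 89800 + 0.5 × 153400 + 0.4 × 74750 = 8980 + 76700 + 29900 = 115580

$115,580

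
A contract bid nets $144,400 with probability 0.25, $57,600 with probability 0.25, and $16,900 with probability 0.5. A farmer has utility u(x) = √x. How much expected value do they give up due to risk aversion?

E[u] = 0.25·√144400 + 0.25·√57600 + 0.5·√16900 = 0.25·380 + 0.25·240 + 0.5·130 = 220
CE = (220)² = 48400
Risk premium = EV − CE = 58950 − 48400 = 10550

$10,550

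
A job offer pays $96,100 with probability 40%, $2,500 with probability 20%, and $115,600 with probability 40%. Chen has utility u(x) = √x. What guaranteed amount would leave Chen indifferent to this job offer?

$72,900

E[u] = 0.4·√96100 + 0.2·√2500 + 0.4·√115600 = 0.4·310 + 0.2·50 + 0.4·340 = 270
CE = (270)² = 72900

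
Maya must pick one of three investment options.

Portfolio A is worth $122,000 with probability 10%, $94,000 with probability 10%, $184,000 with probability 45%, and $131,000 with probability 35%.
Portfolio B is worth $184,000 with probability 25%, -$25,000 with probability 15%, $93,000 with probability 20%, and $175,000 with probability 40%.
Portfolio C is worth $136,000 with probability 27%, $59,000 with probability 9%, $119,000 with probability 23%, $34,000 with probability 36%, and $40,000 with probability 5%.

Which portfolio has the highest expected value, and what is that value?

Portfolio A = 0.1 × 122000 + 0.1 × 94000 + 0.45 × 184000 + 0.35 × 131000 = 12200 + 9400 + 82800 + 45850 = 150250
Portfolio B = 0.25 × 184000 + 0.15 × (-25000) + 0.2 × 93000 + 0.4 × 175000 = 46000 − 3750 + 18600 + 70000 = 130850
Portfolio C = 0.27 × 136000 + 0.09 × 59000 + 0.23 × 119000 + 0.36 × 34000 + 0.05 × 40000 = 36720 + 5310 + 27370 + 12240 + 2000 = 83640

Portfolio A ($150,250)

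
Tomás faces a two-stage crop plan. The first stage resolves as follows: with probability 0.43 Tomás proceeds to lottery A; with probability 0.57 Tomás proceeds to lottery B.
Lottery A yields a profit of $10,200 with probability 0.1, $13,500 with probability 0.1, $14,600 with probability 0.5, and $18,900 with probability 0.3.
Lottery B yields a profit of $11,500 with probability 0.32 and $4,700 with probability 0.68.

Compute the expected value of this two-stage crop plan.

EV(A) = 0.1 × 10200 + 0.1 × 13500 + 0.5 × 14600 + 0.3 × 18900 = 1020 + 1350 + 7300 + 5670 = 15340
EV(B) = 0.32 × 11500 + 0.68 × 4700 = 3680 + 3196 = 6876
Overall = 0.43 × 15340 + 0.57 × 6876 = 6596.2 + 3919.32 = 10515.52

$10,515.52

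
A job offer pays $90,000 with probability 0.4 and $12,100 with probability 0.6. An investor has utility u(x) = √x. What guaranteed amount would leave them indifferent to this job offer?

$34,596

E[u] = 0.4·√90000 + 0.6·√12100 = 0.4·300 + 0.6·110 = 186
CE = (186)² = 34596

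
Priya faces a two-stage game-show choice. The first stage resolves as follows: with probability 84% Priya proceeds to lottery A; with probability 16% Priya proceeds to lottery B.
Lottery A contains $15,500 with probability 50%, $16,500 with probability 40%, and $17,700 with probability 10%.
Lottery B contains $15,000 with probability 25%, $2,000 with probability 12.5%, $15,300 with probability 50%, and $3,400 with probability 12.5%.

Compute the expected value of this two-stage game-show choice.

EV(A) = 0.5 × 15500 + 0.4 × 16500 + 0.1 × 17700 = 7750 + 6600 + 1770 = 16120
EV(B) = 0.25 × 15000 + 0.125 × 2000 + 0.5 × 15300 + 0.125 × 3400 = 3750 + 250 + 7650 + 425 = 12075
Overall = 0.84 × 16120 + 0.16 × 12075 = 13540.8 + 1932 = 15472.8

$15,472.80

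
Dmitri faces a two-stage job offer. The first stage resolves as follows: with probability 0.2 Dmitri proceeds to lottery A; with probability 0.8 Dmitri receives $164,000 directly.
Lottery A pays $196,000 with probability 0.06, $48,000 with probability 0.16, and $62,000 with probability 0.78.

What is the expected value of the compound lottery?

$144,760

EV(A) = 0.06 × 196000 + 0.16 × 48000 + 0.78 × 62000 = 11760 + 7680 + 48360 = 67800
Branch B: 164000 (certain)
Overall = 0.2 × 67800 + 0.8 × 164000 = 13560 + 131200 = 144760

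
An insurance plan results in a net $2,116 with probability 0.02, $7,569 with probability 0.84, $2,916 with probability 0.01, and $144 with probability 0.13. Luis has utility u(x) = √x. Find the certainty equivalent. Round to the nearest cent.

$5,791.21

E[u] = 0.02·√2116 + 0.84·√7569 + 0.01·√2916 + 0.13·√144 = 0.02·46 + 0.84·87 + 0.01·54 + 0.13·12 = 76.1
CE = (76.1)² = 5791.21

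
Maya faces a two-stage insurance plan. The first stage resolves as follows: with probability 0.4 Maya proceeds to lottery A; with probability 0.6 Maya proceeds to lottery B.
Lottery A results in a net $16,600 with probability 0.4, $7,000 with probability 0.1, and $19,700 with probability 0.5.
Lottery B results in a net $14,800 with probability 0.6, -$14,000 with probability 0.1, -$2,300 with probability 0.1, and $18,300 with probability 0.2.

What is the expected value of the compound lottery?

$13,422

EV(A) = 0.4 × 16600 + 0.1 × 7000 + 0.5 × 19700 = 6640 + 700 + 9850 = 17190
EV(B) = 0.6 × 14800 + 0.1 × (-14000) + 0.1 × (-2300) + 0.2 × 18300 = 8880 − 1400 − 230 + 3660 = 10910
Overall = 0.4 × 17190 + 0.6 × 10910 = 6876 + 6546 = 13422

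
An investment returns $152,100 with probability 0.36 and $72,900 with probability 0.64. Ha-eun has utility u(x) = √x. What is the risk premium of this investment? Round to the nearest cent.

$3,317.76

E[u] = 0.36·√152100 + 0.64·√72900 = 0.36·390 + 0.64·270 = 313.2
CE = (313.2)² = 98094.24
Risk premium = EV − CE = 101412 − 98094.24 = 3317.76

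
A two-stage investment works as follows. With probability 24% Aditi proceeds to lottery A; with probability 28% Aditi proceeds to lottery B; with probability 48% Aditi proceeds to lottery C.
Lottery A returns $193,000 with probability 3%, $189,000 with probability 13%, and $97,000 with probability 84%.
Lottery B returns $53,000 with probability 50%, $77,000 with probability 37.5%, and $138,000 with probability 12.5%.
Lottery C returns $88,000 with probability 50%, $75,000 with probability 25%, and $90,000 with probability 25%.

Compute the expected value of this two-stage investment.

EV(A) = 0.03 × 193000 + 0.13 × 189000 + 0.84 × 97000 = 5790 + 24570 + 81480 = 111840
EV(B) = 0.5 × 53000 + 0.375 × 77000 + 0.125 × 138000 = 26500 + 28875 + 17250 = 72625
EV(C) = 0.5 × 88000 + 0.25 × 75000 + 0.25 × 90000 = 44000 + 18750 + 22500 = 85250
Overall = 0.24 × 111840 + 0.28 × 72625 + 0.48 × 85250 = 26841.6 + 20335 + 40920 = 88096.6

$88,096.60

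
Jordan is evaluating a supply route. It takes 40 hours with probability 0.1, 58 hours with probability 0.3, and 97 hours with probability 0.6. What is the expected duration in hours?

EV = 0.1 × 40 + 0.3 × 58 + 0.6 × 97 = 4 + 17.4 + 58.2 = 79.6

79.6 hours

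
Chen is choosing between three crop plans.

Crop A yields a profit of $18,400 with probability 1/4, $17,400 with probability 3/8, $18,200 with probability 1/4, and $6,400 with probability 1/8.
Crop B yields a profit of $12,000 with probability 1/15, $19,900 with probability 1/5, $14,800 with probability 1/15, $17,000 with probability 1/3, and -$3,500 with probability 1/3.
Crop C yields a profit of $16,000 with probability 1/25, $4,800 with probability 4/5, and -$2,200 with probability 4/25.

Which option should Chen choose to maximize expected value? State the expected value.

Crop A = 1/4 × 18400 + 3/8 × 17400 + 1/4 × 18200 + 1/8 × 6400 = 4600 + 6525 + 4550 + 800 = 16475
Crop B = 1/15 × 12000 + 1/5 × 19900 + 1/15 × 14800 + 1/3 × 17000 + 1/3 × (-3500) = 800 + 3980 + 986.6667 + 5666.6667 − 1166.6667 = 10266.6667
Crop C = 1/25 × 16000 + 4/5 × 4800 + 4/25 × (-2200) = 640 + 3840 − 352 = 4128

Crop A ($16,475)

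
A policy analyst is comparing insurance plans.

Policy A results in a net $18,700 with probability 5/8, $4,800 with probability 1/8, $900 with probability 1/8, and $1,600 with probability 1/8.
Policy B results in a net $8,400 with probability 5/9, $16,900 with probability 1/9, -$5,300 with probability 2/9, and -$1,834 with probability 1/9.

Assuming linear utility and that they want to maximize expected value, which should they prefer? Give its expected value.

Policy A = 5/8 × 18700 + 1/8 × 4800 + 1/8 × 900 + 1/8 × 1600 = 11687.5 + 600 + 112.5 + 200 = 12600
Policy B = 5/9 × 8400 + 1/9 × 16900 + 2/9 × (-5300) + 1/9 × (-1834) = 4666.6667 + 1877.7778 − 1177.7778 − 203.7778 = 5162.8889

Policy A ($12,600)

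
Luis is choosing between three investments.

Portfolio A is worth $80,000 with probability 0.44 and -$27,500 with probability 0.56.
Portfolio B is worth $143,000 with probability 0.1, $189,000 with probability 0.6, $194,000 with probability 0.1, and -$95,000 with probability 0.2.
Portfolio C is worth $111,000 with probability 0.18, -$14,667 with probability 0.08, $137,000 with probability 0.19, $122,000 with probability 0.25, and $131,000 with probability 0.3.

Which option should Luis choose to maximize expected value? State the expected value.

Portfolio A = 0.44 × 80000 + 0.56 × (-27500) = 35200 − 15400 = 19800
Portfolio B = 0.1 × 143000 + 0.6 × 189000 + 0.1 × 194000 + 0.2 × (-95000) = 14300 + 113400 + 19400 − 19000 = 128100
Portfolio C = 0.18 × 111000 + 0.08 × (-14667) + 0.19 × 137000 + 0.25 × 122000 + 0.3 × 131000 = 19980 − 1173.36 + 26030 + 30500 + 39300 = 114636.64

Portfolio B ($128,100)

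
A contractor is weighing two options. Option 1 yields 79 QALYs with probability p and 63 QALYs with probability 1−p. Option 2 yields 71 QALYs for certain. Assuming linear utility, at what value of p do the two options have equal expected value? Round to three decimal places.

p = 0.500

p·79 + (1−p)·63 = 71
16p + 63 = 71
p = (71 − 63) / 16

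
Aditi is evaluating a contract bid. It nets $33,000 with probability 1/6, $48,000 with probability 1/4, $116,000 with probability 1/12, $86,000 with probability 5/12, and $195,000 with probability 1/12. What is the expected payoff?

$79,250

EV = 1/6 × 33000 + 1/4 × 48000 + 1/12 × 116000 + 5/12 × 86000 + 1/12 × 195000 = 5500 + 12000 + 9666.6667 + 35833.3333 + 16250 = 79250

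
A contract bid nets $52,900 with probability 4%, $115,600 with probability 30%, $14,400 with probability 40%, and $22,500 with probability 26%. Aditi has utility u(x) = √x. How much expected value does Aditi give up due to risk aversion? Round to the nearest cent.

$9,122.76

E[u] = 0.04·√52900 + 0.3·√115600 + 0.4·√14400 + 0.26·√22500 = 0.04·230 + 0.3·340 + 0.4·120 + 0.26·150 = 198.2
CE = (198.2)² = 39283.24
Risk premium = EV − CE = 48406 − 39283.24 = 9122.76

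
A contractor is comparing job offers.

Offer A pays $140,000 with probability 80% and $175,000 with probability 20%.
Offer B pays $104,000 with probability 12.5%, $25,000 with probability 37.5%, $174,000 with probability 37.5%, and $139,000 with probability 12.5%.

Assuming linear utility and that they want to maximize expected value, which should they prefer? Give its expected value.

Offer A ($147,000)

Offer A = 0.8 × 140000 + 0.2 × 175000 = 112000 + 35000 = 147000
Offer B = 0.125 × 104000 + 0.375 × 25000 + 0.375 × 174000 + 0.125 × 139000 = 13000 + 9375 + 65250 + 17375 = 105000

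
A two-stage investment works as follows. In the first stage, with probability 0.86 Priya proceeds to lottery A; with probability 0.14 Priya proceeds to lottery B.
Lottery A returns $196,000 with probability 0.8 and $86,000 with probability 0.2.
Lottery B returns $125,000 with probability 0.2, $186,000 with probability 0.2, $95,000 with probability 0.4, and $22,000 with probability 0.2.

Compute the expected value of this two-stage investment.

$164,284

EV(A) = 0.8 × 196000 + 0.2 × 86000 = 156800 + 17200 = 174000
EV(B) = 0.2 × 125000 + 0.2 × 186000 + 0.4 × 95000 + 0.2 × 22000 = 25000 + 37200 + 38000 + 4400 = 104600
Overall = 0.86 × 174000 + 0.14 × 104600 = 149640 + 14644 = 164284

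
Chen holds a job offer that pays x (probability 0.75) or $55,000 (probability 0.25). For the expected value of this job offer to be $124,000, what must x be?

x = $147,000

0.75·x + 0.25·55000 = 124000
0.75·x = 124000 − 13750 = 110250
x = 110250 / 0.75 = 147000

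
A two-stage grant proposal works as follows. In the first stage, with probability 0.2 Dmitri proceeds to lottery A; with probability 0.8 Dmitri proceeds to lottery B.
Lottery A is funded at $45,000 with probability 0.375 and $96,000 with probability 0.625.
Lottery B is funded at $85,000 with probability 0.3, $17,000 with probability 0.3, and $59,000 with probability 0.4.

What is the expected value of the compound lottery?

EV(A) = 0.375 × 45000 + 0.625 × 96000 = 16875 + 60000 = 76875
EV(B) = 0.3 × 85000 + 0.3 × 17000 + 0.4 × 59000 = 25500 + 5100 + 23600 = 54200
Overall = 0.2 × 76875 + 0.8 × 54200 = 15375 + 43360 = 58735

$58,735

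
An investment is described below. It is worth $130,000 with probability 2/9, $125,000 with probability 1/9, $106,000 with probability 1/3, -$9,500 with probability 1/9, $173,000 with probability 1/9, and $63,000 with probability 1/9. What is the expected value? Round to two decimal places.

$103,277.78

EV = 2/9 × 130000 + 1/9 × 125000 + 1/3 × 106000 + 1/9 × (-9500) + 1/9 × 173000 + 1/9 × 63000 = 28888.8889 + 13888.8889 + 35333.3333 − 1055.5556 + 19222.2222 + 7000 = 103277.7778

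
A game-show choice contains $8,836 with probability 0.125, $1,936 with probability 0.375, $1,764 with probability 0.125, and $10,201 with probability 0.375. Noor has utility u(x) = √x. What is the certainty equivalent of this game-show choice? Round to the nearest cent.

$5,094.39

E[u] = 0.125·√8836 + 0.375·√1936 + 0.125·√1764 + 0.375·√10201 = 0.125·94 + 0.375·44 + 0.125·42 + 0.375·101 = 71.375
CE = (71.375)² = 5094.390625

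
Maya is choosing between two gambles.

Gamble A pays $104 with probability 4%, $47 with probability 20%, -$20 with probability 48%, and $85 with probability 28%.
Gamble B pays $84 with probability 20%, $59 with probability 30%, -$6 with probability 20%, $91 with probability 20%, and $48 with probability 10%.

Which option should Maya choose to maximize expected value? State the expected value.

Gamble A = 0.04 × 104 + 0.2 × 47 + 0.48 × (-20) + 0.28 × 85 = 4.16 + 9.4 − 9.6 + 23.8 = 27.76
Gamble B = 0.2 × 84 + 0.3 × 59 + 0.2 × (-6) + 0.2 × 91 + 0.1 × 48 = 16.8 + 17.7 − 1.2 + 18.2 + 4.8 = 56.3

Gamble B ($56.30)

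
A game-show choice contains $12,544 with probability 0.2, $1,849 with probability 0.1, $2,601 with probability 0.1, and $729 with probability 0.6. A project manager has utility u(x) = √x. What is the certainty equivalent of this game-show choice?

$2,304

E[u] = 0.2·√12544 + 0.1·√1849 + 0.1·√2601 + 0.6·√729 = 0.2·112 + 0.1·43 + 0.1·51 + 0.6·27 = 48
CE = (48)² = 2304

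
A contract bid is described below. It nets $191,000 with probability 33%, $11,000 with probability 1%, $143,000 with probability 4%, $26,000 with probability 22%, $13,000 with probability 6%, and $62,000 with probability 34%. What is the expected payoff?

EV = 0.33 × 191000 + 0.01 × 11000 + 0.04 × 143000 + 0.22 × 26000 + 0.06 × 13000 + 0.34 × 62000 = 63030 + 110 + 5720 + 5720 + 780 + 21080 = 96440

$96,440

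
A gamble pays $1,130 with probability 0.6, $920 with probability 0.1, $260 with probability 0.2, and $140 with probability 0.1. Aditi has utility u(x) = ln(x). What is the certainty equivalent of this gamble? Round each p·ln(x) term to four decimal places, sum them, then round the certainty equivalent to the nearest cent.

$669.61

E[u] = 0.6·ln(1130) + 0.1·ln(920) + 0.2·ln(260) + 0.1·ln(140) = 4.2180 + 0.6824 + 1.1121 + 0.4942 = 6.5067
CE = e^6.5067 ≈ 669.61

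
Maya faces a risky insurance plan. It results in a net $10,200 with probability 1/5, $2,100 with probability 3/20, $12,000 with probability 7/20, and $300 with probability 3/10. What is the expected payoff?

EV = 1/5 × 10200 + 3/20 × 2100 + 7/20 × 12000 + 3/10 × 300 = 2040 + 315 + 4200 + 90 = 6645

$6,645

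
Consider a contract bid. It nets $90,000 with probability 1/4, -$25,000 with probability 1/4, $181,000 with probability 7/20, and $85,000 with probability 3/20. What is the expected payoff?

EV = 1/4 × 90000 + 1/4 × (-25000) + 7/20 × 181000 + 3/20 × 85000 = 22500 − 6250 + 63350 + 12750 = 92350

$92,350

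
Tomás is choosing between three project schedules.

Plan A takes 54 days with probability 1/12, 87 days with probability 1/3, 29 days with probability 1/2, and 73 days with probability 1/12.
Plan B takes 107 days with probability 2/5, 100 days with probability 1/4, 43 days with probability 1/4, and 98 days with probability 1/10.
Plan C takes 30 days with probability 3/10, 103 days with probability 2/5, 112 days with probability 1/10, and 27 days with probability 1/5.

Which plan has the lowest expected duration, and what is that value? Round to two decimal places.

Plan A = 1/12 × 54 + 1/3 × 87 + 1/2 × 29 + 1/12 × 73 = 4.5 + 29 + 14.5 + 6.0833 = 54.0833
Plan B = 2/5 × 107 + 1/4 × 100 + 1/4 × 43 + 1/10 × 98 = 42.8 + 25 + 10.75 + 9.8 = 88.35
Plan C = 3/10 × 30 + 2/5 × 103 + 1/10 × 112 + 1/5 × 27 = 9 + 41.2 + 11.2 + 5.4 = 66.8

Plan A (54.08 days)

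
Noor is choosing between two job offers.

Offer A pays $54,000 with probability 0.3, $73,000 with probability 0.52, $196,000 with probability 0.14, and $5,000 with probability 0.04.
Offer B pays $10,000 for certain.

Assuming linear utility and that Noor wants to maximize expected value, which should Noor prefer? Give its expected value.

Offer A = 0.3 × 54000 + 0.52 × 73000 + 0.14 × 196000 + 0.04 × 5000 = 16200 + 37960 + 27440 + 200 = 81800
Offer B: 10000 (certain)

Offer A ($81,800)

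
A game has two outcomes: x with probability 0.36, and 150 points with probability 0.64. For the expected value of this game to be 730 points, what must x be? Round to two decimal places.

0.36·x + 0.64·150 = 730
0.36·x = 730 − 96 = 634
x = 634 / 0.36 = 1761.1111

x = 1761.11 points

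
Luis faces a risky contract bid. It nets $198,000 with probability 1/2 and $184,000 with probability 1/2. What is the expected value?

$191,000

EV = 1/2 × 198000 + 1/2 × 184000 = 99000 + 92000 = 191000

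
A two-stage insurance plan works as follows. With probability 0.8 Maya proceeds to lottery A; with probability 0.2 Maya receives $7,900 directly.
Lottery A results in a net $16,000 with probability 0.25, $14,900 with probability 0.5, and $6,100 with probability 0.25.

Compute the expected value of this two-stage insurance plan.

$11,960

EV(A) = 0.25 × 16000 + 0.5 × 14900 + 0.25 × 6100 = 4000 + 7450 + 1525 = 12975
Branch B: 7900 (certain)
Overall = 0.8 × 12975 + 0.2 × 7900 = 10380 + 1580 = 11960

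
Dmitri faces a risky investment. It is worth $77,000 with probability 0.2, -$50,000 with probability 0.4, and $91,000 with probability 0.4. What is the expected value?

EV = 0.2 × 77000 + 0.4 × (-50000) + 0.4 × 91000 = 15400 − 20000 + 36400 = 31800

$31,800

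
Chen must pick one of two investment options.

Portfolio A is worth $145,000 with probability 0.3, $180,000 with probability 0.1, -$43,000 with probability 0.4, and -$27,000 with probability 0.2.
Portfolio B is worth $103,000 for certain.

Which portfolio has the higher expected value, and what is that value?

Portfolio B ($103,000)

Portfolio A = 0.3 × 145000 + 0.1 × 180000 + 0.4 × (-43000) + 0.2 × (-27000) = 43500 + 18000 − 17200 − 5400 = 38900
Portfolio B: 103000 (certain)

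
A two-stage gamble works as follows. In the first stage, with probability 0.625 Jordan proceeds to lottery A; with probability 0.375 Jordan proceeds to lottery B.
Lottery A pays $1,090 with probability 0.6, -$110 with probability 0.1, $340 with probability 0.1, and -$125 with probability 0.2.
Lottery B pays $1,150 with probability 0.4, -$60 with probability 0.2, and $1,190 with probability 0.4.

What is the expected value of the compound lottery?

$754

EV(A) = 0.6 × 1090 + 0.1 × (-110) + 0.1 × 340 + 0.2 × (-125) = 654 − 11 + 34 − 25 = 652
EV(B) = 0.4 × 1150 + 0.2 × (-60) + 0.4 × 1190 = 460 − 12 + 476 = 924
Overall = 0.625 × 652 + 0.375 × 924 = 407.5 + 346.5 = 754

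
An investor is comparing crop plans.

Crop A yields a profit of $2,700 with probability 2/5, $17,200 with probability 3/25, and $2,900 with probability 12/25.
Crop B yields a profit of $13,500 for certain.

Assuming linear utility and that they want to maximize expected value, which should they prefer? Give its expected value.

Crop B ($13,500)

Crop A = 2/5 × 2700 + 3/25 × 17200 + 12/25 × 2900 = 1080 + 2064 + 1392 = 4536
Crop B: 13500 (certain)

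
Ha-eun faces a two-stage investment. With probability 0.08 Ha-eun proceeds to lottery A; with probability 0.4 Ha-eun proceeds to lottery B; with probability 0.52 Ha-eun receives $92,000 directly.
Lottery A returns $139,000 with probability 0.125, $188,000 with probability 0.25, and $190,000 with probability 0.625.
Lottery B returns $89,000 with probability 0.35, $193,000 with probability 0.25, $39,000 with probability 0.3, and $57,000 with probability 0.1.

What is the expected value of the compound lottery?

EV(A) = 0.125 × 139000 + 0.25 × 188000 + 0.625 × 190000 = 17375 + 47000 + 118750 = 183125
EV(B) = 0.35 × 89000 + 0.25 × 193000 + 0.3 × 39000 + 0.1 × 57000 = 31150 + 48250 + 11700 + 5700 = 96800
Branch C: 92000 (certain)
Overall = 0.08 × 183125 + 0.4 × 96800 + 0.52 × 92000 = 14650 + 38720 + 47840 = 101210

$101,210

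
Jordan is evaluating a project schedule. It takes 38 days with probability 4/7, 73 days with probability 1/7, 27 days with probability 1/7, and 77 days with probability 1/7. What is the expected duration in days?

EV = 4/7 × 38 + 1/7 × 73 + 1/7 × 27 + 1/7 × 77 = 21.7143 + 10.4286 + 3.8571 + 11 = 47

47 days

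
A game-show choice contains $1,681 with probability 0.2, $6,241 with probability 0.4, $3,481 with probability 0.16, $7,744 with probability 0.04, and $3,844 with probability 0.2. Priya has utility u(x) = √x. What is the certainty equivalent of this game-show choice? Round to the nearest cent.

E[u] = 0.2·√1681 + 0.4·√6241 + 0.16·√3481 + 0.04·√7744 + 0.2·√3844 = 0.2·41 + 0.4·79 + 0.16·59 + 0.04·88 + 0.2·62 = 65.16
CE = (65.16)² = 4245.8256

$4,245.83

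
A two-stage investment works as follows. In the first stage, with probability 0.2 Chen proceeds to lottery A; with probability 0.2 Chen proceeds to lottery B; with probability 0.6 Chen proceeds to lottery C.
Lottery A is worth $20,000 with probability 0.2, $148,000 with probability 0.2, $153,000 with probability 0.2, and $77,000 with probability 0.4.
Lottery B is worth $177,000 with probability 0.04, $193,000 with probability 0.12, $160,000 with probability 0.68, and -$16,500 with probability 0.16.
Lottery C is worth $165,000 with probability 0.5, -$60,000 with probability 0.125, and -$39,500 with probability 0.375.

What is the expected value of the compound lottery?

$82,392.50

EV(A) = 0.2 × 20000 + 0.2 × 148000 + 0.2 × 153000 + 0.4 × 77000 = 4000 + 29600 + 30600 + 30800 = 95000
EV(B) = 0.04 × 177000 + 0.12 × 193000 + 0.68 × 160000 + 0.16 × (-16500) = 7080 + 23160 + 108800 − 2640 = 136400
EV(C) = 0.5 × 165000 + 0.125 × (-60000) + 0.375 × (-39500) = 82500 − 7500 − 14812.5 = 60187.5
Overall = 0.2 × 95000 + 0.2 × 136400 + 0.6 × 60187.5 = 19000 + 27280 + 36112.5 = 82392.5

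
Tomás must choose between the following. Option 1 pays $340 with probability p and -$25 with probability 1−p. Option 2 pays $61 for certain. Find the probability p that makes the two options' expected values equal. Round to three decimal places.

p = 0.236

p·340 + (1−p)·(-25) = 61
365p − 25 = 61
p = (61 + 25) / 365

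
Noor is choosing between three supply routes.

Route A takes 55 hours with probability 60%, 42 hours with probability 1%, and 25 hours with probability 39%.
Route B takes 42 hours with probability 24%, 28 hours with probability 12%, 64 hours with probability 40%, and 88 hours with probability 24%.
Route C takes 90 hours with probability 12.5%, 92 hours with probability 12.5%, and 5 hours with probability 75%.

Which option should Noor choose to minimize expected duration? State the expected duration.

Route C (26.5 hours)

Route A = 0.6 × 55 + 0.01 × 42 + 0.39 × 25 = 33 + 0.42 + 9.75 = 43.17
Route B = 0.24 × 42 + 0.12 × 28 + 0.4 × 64 + 0.24 × 88 = 10.08 + 3.36 + 25.6 + 21.12 = 60.16
Route C = 0.125 × 90 + 0.125 × 92 + 0.75 × 5 = 11.25 + 11.5 + 3.75 = 26.5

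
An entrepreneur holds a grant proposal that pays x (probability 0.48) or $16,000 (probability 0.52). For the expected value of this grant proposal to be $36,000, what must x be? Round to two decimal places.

x = $57,666.67

0.48·x + 0.52·16000 = 36000
0.48·x = 36000 − 8320 = 27680
x = 27680 / 0.48 = 57666.6667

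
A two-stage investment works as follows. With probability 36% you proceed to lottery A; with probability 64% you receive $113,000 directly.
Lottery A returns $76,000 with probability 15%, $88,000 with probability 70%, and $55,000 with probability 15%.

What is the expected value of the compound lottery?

EV(A) = 0.15 × 76000 + 0.7 × 88000 + 0.15 × 55000 = 11400 + 61600 + 8250 = 81250
Branch B: 113000 (certain)
Overall = 0.36 × 81250 + 0.64 × 113000 = 29250 + 72320 = 101570

$101,570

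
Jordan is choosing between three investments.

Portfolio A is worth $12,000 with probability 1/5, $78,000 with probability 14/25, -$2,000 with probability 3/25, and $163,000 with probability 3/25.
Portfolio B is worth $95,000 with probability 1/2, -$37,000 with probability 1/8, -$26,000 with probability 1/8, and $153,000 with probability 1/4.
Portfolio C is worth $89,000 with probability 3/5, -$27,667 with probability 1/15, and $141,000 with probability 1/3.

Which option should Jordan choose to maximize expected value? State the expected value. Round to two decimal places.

Portfolio C ($98,555.53)

Portfolio A = 1/5 × 12000 + 14/25 × 78000 + 3/25 × (-2000) + 3/25 × 163000 = 2400 + 43680 − 240 + 19560 = 65400
Portfolio B = 1/2 × 95000 + 1/8 × (-37000) + 1/8 × (-26000) + 1/4 × 153000 = 47500 − 4625 − 3250 + 38250 = 77875
Portfolio C = 3/5 × 89000 + 1/15 × (-27667) + 1/3 × 141000 = 53400 − 1844.4667 + 47000 = 98555.5333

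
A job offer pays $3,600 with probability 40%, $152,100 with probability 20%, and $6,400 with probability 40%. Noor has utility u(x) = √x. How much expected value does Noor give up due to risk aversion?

E[u] = 0.4·√3600 + 0.2·√152100 + 0.4·√6400 = 0.4·60 + 0.2·390 + 0.4·80 = 134
CE = (134)² = 17956
Risk premium = EV − CE = 34420 − 17956 = 16464

$16,464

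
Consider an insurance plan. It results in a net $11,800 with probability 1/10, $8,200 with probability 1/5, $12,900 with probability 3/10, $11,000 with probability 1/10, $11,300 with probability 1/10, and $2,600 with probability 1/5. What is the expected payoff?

EV = 1/10 × 11800 + 1/5 × 8200 + 3/10 × 12900 + 1/10 × 11000 + 1/10 × 11300 + 1/5 × 2600 = 1180 + 1640 + 3870 + 1100 + 1130 + 520 = 9440

$9,440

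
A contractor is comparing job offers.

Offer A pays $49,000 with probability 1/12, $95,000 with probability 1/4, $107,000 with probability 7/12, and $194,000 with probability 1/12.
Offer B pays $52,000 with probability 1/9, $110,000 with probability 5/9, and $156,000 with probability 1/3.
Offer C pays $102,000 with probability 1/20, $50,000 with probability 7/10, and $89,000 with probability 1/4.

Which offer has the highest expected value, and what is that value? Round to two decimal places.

Offer A = 1/12 × 49000 + 1/4 × 95000 + 7/12 × 107000 + 1/12 × 194000 = 4083.3333 + 23750 + 62416.6667 + 16166.6667 = 106416.6667
Offer B = 1/9 × 52000 + 5/9 × 110000 + 1/3 × 156000 = 5777.7778 + 61111.1111 + 52000 = 118888.8889
Offer C = 1/20 × 102000 + 7/10 × 50000 + 1/4 × 89000 = 5100 + 35000 + 22250 = 62350

Offer B ($118,888.89)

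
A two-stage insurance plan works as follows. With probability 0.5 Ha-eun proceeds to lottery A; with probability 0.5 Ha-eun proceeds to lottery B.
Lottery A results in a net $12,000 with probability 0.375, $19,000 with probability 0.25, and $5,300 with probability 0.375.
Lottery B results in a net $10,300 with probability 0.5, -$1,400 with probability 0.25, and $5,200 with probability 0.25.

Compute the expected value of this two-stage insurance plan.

$8,668.75

EV(A) = 0.375 × 12000 + 0.25 × 19000 + 0.375 × 5300 = 4500 + 4750 + 1987.5 = 11237.5
EV(B) = 0.5 × 10300 + 0.25 × (-1400) + 0.25 × 5200 = 5150 − 350 + 1300 = 6100
Overall = 0.5 × 11237.5 + 0.5 × 6100 = 5618.75 + 3050 = 8668.75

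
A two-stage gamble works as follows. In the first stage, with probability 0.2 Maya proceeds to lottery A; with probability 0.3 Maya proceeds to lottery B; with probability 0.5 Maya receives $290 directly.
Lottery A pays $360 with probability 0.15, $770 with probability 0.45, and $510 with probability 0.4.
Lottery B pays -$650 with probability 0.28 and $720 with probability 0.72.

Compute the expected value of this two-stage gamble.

$366.82

EV(A) = 0.15 × 360 + 0.45 × 770 + 0.4 × 510 = 54 + 346.5 + 204 = 604.5
EV(B) = 0.28 × (-650) + 0.72 × 720 = -182 + 518.4 = 336.4
Branch C: 290 (certain)
Overall = 0.2 × 604.5 + 0.3 × 336.4 + 0.5 × 290 = 120.9 + 100.92 + 145 = 366.82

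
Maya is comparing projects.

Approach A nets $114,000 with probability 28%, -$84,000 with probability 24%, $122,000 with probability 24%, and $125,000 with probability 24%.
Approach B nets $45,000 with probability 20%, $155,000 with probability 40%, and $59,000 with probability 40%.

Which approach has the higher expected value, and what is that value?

Approach B ($94,600)

Approach A = 0.28 × 114000 + 0.24 × (-84000) + 0.24 × 122000 + 0.24 × 125000 = 31920 − 20160 + 29280 + 30000 = 71040
Approach B = 0.2 × 45000 + 0.4 × 155000 + 0.4 × 59000 = 9000 + 62000 + 23600 = 94600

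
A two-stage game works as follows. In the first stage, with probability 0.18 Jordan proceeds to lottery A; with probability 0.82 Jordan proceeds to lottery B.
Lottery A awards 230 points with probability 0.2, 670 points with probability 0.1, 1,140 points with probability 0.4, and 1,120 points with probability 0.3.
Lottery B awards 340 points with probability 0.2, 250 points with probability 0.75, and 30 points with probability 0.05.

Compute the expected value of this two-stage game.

373.64 points

EV(A) = 0.2 × 230 + 0.1 × 670 + 0.4 × 1140 + 0.3 × 1120 = 46 + 67 + 456 + 336 = 905
EV(B) = 0.2 × 340 + 0.75 × 250 + 0.05 × 30 = 68 + 187.5 + 1.5 = 257
Overall = 0.18 × 905 + 0.82 × 257 = 162.9 + 210.74 = 373.64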